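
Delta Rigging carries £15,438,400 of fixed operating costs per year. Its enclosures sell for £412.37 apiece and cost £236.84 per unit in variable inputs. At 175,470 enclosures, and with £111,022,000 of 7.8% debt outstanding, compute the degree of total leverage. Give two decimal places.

4.60

At 175,470 units, contribution = 175,470 × £175.53 = £30,800,249.10.
Operating income = contribution − fixed costs = £30,800,249.10 − £15,438,400 = £15,361,849.10. Interest = £8,659,716.00.
DOL = £30,800,249.10 ÷ £15,361,849.10 = 2.0050; DFL = £15,361,849.10 ÷ £6,702,133.10 = 2.2921.
Combined leverage = 2.0050 × 2.2921 = 4.5957.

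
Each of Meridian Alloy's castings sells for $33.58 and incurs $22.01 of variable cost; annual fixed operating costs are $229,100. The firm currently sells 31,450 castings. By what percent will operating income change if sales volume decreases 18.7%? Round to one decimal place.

Total contribution margin = 31,450 × $11.57 = $363,876.50.
Subtracting fixed costs: EBIT = $363,876.50 − $229,100 = $134,776.50.
DOL = contribution ÷ EBIT = $363,876.50 ÷ $134,776.50 = 2.6999.
%ΔEBIT = DOL × %ΔSales = 2.6999 × -18.7% = -50.5%.

-50.5%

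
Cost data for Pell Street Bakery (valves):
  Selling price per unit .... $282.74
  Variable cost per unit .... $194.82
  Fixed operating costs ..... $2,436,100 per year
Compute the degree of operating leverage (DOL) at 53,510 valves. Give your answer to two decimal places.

Total contribution margin = 53,510 × $87.92 = $4,704,599.20.
Subtracting fixed costs: EBIT = $4,704,599.20 − $2,436,100 = $2,268,499.20.
Degree of operating leverage = $4,704,599.20 / $2,268,499.20 = 2.0739.

2.07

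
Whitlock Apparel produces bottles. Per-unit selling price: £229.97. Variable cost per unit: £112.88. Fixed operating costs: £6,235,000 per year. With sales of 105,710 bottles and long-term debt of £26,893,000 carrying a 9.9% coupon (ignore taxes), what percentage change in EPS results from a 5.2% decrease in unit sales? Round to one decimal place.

Total contribution margin = 105,710 × £117.09 = £12,377,583.90.
Operating income = contribution − fixed costs = £12,377,583.90 − £6,235,000 = £6,142,583.90.
Interest = £2,662,407.00, so EBIT − I = £3,480,176.90.
Degree of combined leverage = contribution ÷ (EBIT − I) = £12,377,583.90 ÷ £3,480,176.90 = 3.5566.
%ΔEPS = DCL × %ΔSales = 3.5566 × -5.2% = -18.5%.

-18.5%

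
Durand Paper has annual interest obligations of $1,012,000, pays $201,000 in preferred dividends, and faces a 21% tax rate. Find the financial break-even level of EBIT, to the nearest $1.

Grossing the preferred dividend up to pre-tax terms: $201,000 / (1 − 0.21) = $254,430.38.
Financial break-even EBIT = interest + D_p ÷ (1 − t) = $1,012,000 + $254,430.38 = $1,266,430.38.

$1,266,430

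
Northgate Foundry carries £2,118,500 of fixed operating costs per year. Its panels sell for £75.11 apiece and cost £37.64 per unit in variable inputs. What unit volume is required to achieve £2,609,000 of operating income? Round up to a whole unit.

Contribution margin per unit = £75.11 − £37.64 = £37.47.
Units = (FC + target) / CM = (£2,118,500 + £2,609,000) / £37.47 = 126,167.60, so 126,168 panels.

126,168 panels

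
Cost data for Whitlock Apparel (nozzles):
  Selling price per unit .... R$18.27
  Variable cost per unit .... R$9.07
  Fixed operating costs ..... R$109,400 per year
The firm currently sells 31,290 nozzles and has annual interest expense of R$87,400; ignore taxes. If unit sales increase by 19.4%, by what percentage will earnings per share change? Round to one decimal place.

Contribution at this volume is 31,290 × R$9.20 = R$287,868.00.
EBIT = R$287,868.00 − R$109,400 = R$178,468.00.
Interest = R$87,400.00, so EBIT − I = R$91,068.00.
Degree of combined leverage = contribution ÷ (EBIT − I) = R$287,868.00 ÷ R$91,068.00 = 3.1610.
%ΔEPS = DCL × %ΔSales = 3.1610 × +19.4% = +61.3%.

+61.3%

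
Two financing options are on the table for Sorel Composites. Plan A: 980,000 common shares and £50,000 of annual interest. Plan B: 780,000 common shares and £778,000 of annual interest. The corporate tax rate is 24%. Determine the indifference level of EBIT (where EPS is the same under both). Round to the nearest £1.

£3,617,200

Set EPS_A = EPS_B: (EBIT − £50,000)(1 − 0.24) ÷ 980,000 = (EBIT − £778,000)(1 − 0.24) ÷ 780,000.
The (1 − t) factor cancels: (EBIT − 50,000) × 780,000 = (EBIT − 778,000) × 980,000.
Solving, EBIT = (778,000·980,000 − 50,000·780,000) / (980,000 − 780,000) = 723,440,000,000 / 200,000 = 3,617,200.00.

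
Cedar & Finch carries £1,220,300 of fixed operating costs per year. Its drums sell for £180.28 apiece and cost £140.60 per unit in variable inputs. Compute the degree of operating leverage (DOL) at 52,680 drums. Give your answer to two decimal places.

2.40

Total contribution margin = 52,680 × £39.68 = £2,090,342.40.
Operating income = contribution − fixed costs = £2,090,342.40 − £1,220,300 = £870,042.40.
DOL = contribution ÷ EBIT = £2,090,342.40 ÷ £870,042.40 = 2.4026.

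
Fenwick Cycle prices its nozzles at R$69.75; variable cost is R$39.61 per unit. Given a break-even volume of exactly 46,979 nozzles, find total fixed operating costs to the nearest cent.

Unit CM = price − variable cost = R$69.75 − R$39.61 = R$30.14.
Fixed costs = break-even units × CM = 46,979 × R$30.14 = R$1,415,947.06.

R$1,415,947.06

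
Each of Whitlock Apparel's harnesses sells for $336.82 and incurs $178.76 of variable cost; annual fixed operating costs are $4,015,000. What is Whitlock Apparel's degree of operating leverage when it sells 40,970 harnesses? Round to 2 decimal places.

2.63

At 40,970 units, contribution = 40,970 × $158.06 = $6,475,718.20.
Operating income = contribution − fixed costs = $6,475,718.20 − $4,015,000 = $2,460,718.20.
So DOL = total CM / EBIT = $6,475,718.20 / $2,460,718.20 = 2.6316.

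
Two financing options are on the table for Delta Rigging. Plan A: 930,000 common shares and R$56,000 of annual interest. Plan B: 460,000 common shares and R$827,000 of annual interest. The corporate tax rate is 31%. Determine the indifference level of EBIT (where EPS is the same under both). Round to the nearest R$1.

R$1,581,596

At indifference, (EBIT − 56,000)(1 − t)/930,000 = (EBIT − 827,000)(1 − t)/460,000.
The (1 − t) factor cancels: (EBIT − 56,000) × 460,000 = (EBIT − 827,000) × 930,000.
Solving, EBIT = (827,000·930,000 − 56,000·460,000) / (930,000 − 460,000) = 743,350,000,000 / 470,000 = 1,581,595.74.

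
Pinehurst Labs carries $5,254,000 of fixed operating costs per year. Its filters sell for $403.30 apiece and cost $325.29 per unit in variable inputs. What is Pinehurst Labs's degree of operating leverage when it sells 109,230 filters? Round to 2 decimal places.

2.61

Contribution at this volume is 109,230 × $78.01 = $8,521,032.30.
Subtracting fixed costs: EBIT = $8,521,032.30 − $5,254,000 = $3,267,032.30.
DOL = contribution ÷ EBIT = $8,521,032.30 ÷ $3,267,032.30 = 2.6082.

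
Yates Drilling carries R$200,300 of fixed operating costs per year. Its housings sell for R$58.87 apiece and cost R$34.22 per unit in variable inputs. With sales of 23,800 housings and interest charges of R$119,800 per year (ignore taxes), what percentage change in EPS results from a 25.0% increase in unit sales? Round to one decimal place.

+55.0%

At 23,800 units, contribution = 23,800 × R$24.65 = R$586,670.00.
Operating income = contribution − fixed costs = R$586,670.00 − R$200,300 = R$386,370.00.
Interest = R$119,800.00, so EBIT − I = R$266,570.00.
DCL = total CM / (EBIT − I) = R$586,670.00 / R$266,570.00 = 2.2008.
%ΔEPS = DCL × %ΔSales = 2.2008 × +25.0% = +55.0%.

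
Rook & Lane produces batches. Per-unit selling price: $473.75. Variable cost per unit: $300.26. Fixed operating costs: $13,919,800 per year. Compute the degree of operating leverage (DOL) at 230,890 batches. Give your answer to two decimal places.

At 230,890 units, contribution = 230,890 × $173.49 = $40,057,106.10.
Subtracting fixed costs: EBIT = $40,057,106.10 − $13,919,800 = $26,137,306.10.
Degree of operating leverage = $40,057,106.10 / $26,137,306.10 = 1.5326.

1.53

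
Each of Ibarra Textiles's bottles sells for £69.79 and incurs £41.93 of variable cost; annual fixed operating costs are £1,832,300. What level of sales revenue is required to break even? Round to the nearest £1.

CM per unit = £69.79 − £41.93 = £27.86; CM ratio = £27.86 / £69.79 = 0.3992.
Break-even revenue = fixed costs × price ÷ CM = £1,832,300 × £69.79 ÷ £27.86 = £4,589,958.

£4,589,958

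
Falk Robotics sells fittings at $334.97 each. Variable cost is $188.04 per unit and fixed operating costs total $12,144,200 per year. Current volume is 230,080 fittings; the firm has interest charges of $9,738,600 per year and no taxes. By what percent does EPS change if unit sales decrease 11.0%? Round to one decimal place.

-31.2%

Contribution at this volume is 230,080 × $146.93 = $33,805,654.40.
Subtracting fixed costs: EBIT = $33,805,654.40 − $12,144,200 = $21,661,454.40.
Interest = $9,738,600.00, so EBIT − I = $11,922,854.40.
Degree of combined leverage = contribution ÷ (EBIT − I) = $33,805,654.40 ÷ $11,922,854.40 = 2.8354.
EPS therefore changes by 2.8354 × (-11.0%) = -31.2%.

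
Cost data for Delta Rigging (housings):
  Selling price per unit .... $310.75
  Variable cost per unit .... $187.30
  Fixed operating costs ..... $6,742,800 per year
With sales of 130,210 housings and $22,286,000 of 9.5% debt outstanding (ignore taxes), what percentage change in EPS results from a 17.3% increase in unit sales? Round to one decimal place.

Total contribution margin = 130,210 × $123.45 = $16,074,424.50.
Subtracting fixed costs: EBIT = $16,074,424.50 − $6,742,800 = $9,331,624.50.
After interest of $2,117,170.00, pre-tax earnings = $7,214,454.50.
DCL = total CM / (EBIT − I) = $16,074,424.50 / $7,214,454.50 = 2.2281.
EPS therefore changes by 2.2281 × (+17.3%) = +38.5%.

+38.5%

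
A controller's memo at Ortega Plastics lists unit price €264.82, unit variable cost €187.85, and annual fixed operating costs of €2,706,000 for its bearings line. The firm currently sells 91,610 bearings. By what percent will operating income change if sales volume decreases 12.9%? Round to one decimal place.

-20.9%

Contribution at this volume is 91,610 × €76.97 = €7,051,221.70.
EBIT = €7,051,221.70 − €2,706,000 = €4,345,221.70.
DOL = contribution ÷ EBIT = €7,051,221.70 ÷ €4,345,221.70 = 1.6228.
%ΔEBIT = DOL × %ΔSales = 1.6228 × -12.9% = -20.9%.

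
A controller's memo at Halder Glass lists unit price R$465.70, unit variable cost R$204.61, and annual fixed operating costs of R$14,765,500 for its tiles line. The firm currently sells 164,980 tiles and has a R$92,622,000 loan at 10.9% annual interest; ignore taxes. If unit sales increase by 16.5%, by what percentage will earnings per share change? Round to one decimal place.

+39.0%

Contribution at this volume is 164,980 × R$261.09 = R$43,074,628.20.
EBIT = R$43,074,628.20 − R$14,765,500 = R$28,309,128.20.
After interest of R$10,095,798.00, pre-tax earnings = R$18,213,330.20.
DCL = total CM / (EBIT − I) = R$43,074,628.20 / R$18,213,330.20 = 2.3650.
EPS therefore changes by 2.3650 × (+16.5%) = +39.0%.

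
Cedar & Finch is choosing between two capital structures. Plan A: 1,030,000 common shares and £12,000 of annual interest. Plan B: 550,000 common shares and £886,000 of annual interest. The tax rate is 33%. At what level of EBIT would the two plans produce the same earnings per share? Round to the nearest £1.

£1,887,458

At indifference, (EBIT − 12,000)(1 − t)/1,030,000 = (EBIT − 886,000)(1 − t)/550,000.
The (1 − t) factor cancels: (EBIT − 12,000) × 550,000 = (EBIT − 886,000) × 1,030,000.
EBIT × (1,030,000 − 550,000) = 886,000 × 1,030,000 − 12,000 × 550,000 = 905,980,000,000, so EBIT = 905,980,000,000 ÷ 480,000 = 1,887,458.33.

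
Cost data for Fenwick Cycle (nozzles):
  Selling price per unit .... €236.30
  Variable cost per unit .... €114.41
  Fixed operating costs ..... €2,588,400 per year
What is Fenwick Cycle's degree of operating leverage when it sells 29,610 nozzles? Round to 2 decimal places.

3.54

Contribution at this volume is 29,610 × €121.89 = €3,609,162.90.
EBIT = €3,609,162.90 − €2,588,400 = €1,020,762.90.
Degree of operating leverage = €3,609,162.90 / €1,020,762.90 = 3.5358.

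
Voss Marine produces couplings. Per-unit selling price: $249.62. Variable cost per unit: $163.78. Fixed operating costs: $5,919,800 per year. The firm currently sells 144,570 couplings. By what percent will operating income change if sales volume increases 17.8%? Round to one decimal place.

+34.0%

Total contribution margin = 144,570 × $85.84 = $12,409,888.80.
Subtracting fixed costs: EBIT = $12,409,888.80 − $5,919,800 = $6,490,088.80.
Degree of operating leverage = $12,409,888.80 / $6,490,088.80 = 1.9121.
Operating income changes by 1.9121 × +17.8% = +34.0%.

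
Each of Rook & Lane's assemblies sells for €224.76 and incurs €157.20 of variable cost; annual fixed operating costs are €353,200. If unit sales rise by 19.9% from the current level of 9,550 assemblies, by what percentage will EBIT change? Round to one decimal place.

Total contribution margin = 9,550 × €67.56 = €645,198.00.
Operating income = contribution − fixed costs = €645,198.00 − €353,200 = €291,998.00.
Degree of operating leverage = €645,198.00 / €291,998.00 = 2.2096.
Operating income changes by 2.2096 × +19.9% = +44.0%.

+44.0%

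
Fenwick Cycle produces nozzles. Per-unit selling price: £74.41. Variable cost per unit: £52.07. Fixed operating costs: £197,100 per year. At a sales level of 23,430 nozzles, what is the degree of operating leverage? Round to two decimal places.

Total contribution margin = 23,430 × £22.34 = £523,426.20.
Subtracting fixed costs: EBIT = £523,426.20 − £197,100 = £326,326.20.
Degree of operating leverage = £523,426.20 / £326,326.20 = 1.6040.

1.60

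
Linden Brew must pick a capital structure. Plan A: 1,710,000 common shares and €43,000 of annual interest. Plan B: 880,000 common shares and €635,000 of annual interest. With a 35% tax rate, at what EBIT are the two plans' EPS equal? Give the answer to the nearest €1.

Set EPS_A = EPS_B: (EBIT − €43,000)(1 − 0.35) ÷ 1,710,000 = (EBIT − €635,000)(1 − 0.35) ÷ 880,000.
Cancelling (1 − t) and cross-multiplying: 880,000·(EBIT − 43,000) = 1,710,000·(EBIT − 635,000).
EBIT × (1,710,000 − 880,000) = 635,000 × 1,710,000 − 43,000 × 880,000 = 1,048,010,000,000, so EBIT = 1,048,010,000,000 ÷ 830,000 = 1,262,662.65.

€1,262,663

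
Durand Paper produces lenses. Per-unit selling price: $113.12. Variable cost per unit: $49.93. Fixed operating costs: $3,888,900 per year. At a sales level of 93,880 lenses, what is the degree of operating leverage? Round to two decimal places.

2.90

Contribution at this volume is 93,880 × $63.19 = $5,932,277.20.
Operating income = contribution − fixed costs = $5,932,277.20 − $3,888,900 = $2,043,377.20.
So DOL = total CM / EBIT = $5,932,277.20 / $2,043,377.20 = 2.9032.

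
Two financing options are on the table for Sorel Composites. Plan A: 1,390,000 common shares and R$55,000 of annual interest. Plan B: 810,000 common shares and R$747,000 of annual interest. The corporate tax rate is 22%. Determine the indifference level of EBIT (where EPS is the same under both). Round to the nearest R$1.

Set EPS_A = EPS_B: (EBIT − R$55,000)(1 − 0.22) ÷ 1,390,000 = (EBIT − R$747,000)(1 − 0.22) ÷ 810,000.
The (1 − t) factor cancels: (EBIT − 55,000) × 810,000 = (EBIT − 747,000) × 1,390,000.
Solving, EBIT = (747,000·1,390,000 − 55,000·810,000) / (1,390,000 − 810,000) = 993,780,000,000 / 580,000 = 1,713,413.79.

R$1,713,414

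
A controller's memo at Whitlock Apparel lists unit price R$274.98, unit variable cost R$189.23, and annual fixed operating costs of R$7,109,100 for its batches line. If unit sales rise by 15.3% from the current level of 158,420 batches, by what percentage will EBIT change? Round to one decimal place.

+32.1%

Contribution at this volume is 158,420 × R$85.75 = R$13,584,515.00.
Subtracting fixed costs: EBIT = R$13,584,515.00 − R$7,109,100 = R$6,475,415.00.
Degree of operating leverage = R$13,584,515.00 / R$6,475,415.00 = 2.0979.
Operating income changes by 2.0979 × +15.3% = +32.1%.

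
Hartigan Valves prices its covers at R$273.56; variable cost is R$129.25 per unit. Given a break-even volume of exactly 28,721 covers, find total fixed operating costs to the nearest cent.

R$4,144,727.51

Contribution margin per unit = R$273.56 − R$129.25 = R$144.31.
Since BE = FC / CM, FC = 28,721 × R$144.31 = R$4,144,727.51.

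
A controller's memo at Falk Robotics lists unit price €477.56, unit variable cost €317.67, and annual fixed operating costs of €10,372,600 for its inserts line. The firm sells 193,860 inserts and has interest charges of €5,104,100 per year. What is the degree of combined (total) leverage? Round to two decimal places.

2.00

At 193,860 units, contribution = 193,860 × €159.89 = €30,996,275.40.
Subtracting fixed costs: EBIT = €30,996,275.40 − €10,372,600 = €20,623,675.40. Interest = €5,104,100.00.
DOL = €30,996,275.40 ÷ €20,623,675.40 = 1.5029; DFL = €20,623,675.40 ÷ €15,519,575.40 = 1.3289.
Combined leverage = 1.5029 × 1.3289 = 1.9972.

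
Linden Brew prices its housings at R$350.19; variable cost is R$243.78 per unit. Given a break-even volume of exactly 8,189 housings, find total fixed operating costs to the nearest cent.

R$871,391.49

Contribution margin per unit = R$350.19 − R$243.78 = R$106.41.
Since BE = FC / CM, FC = 8,189 × R$106.41 = R$871,391.49.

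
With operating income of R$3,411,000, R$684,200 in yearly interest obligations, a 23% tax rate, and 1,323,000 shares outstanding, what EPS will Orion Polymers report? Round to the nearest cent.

Interest = R$684,200.00, so EBT = R$3,411,000 − R$684,200.00 = R$2,726,800.00.
Net income = R$2,726,800.00 × (1 − 0.23) = R$2,099,636.00.
EPS = R$2,099,636.00 ÷ 1,323,000 = R$1.59.

R$1.59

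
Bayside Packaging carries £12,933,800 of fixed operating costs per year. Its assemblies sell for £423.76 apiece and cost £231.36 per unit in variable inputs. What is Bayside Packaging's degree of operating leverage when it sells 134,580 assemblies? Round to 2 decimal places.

Contribution at this volume is 134,580 × £192.40 = £25,893,192.00.
Operating income = contribution − fixed costs = £25,893,192.00 − £12,933,800 = £12,959,392.00.
So DOL = total CM / EBIT = £25,893,192.00 / £12,959,392.00 = 1.9980.

2.00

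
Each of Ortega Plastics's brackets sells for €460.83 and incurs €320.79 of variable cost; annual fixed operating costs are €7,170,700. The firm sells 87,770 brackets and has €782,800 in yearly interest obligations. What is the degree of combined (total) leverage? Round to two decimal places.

Contribution at this volume is 87,770 × €140.04 = €12,291,310.80.
Operating income = contribution − fixed costs = €12,291,310.80 − €7,170,700 = €5,120,610.80. Interest = €782,800.00.
DOL = €12,291,310.80 ÷ €5,120,610.80 = 2.4004; DFL = €5,120,610.80 ÷ €4,337,810.80 = 1.1805.
DCL = DOL × DFL = 2.4004 × 1.1805 = 2.8337.

2.83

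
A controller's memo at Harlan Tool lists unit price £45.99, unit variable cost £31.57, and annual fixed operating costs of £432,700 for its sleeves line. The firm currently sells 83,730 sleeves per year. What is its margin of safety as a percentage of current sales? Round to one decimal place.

64.2%

Each unit contributes £45.99 − £31.57 = £14.42. Break-even units = £432,700 ÷ £14.42 = 30,006.93; break-even revenue = 30,006.93 × £45.99 = £1,380,018.93.
Actual sales revenue = 83,730 × £45.99 = £3,850,742.70.
Margin of safety = (£3,850,742.70 − £1,380,018.93) ÷ £3,850,742.70 = 64.2%.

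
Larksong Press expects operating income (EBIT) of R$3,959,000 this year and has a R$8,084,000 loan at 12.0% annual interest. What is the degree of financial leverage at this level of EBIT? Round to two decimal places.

1.32

Annual interest charges come to R$970,080.00.
Degree of financial leverage = EBIT / (EBIT − interest) = R$3,959,000 / R$2,988,920.00 = 1.3246.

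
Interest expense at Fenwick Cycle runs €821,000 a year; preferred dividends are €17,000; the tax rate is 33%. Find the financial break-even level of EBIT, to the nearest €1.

Preferred dividends are paid after tax, so their pre-tax equivalent is €17,000 ÷ (1 − 0.33) = €25,373.13.
EPS = 0 when EBIT covers interest plus the pre-tax preferred burden: €821,000 + €25,373.13 = €846,373.13.

€846,373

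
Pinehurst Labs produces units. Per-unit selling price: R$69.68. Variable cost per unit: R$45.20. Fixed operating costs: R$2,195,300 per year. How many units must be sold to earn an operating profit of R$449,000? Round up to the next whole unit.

Unit CM = price − variable cost = R$69.68 − R$45.20 = R$24.48.
Units = (FC + target) / CM = (R$2,195,300 + R$449,000) / R$24.48 = 108,018.79, so 108,019 units.

108,019 units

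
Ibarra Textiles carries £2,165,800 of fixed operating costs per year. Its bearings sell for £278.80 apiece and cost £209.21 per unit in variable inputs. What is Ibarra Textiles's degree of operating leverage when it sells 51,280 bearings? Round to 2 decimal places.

2.54

Total contribution margin = 51,280 × £69.59 = £3,568,575.20.
Subtracting fixed costs: EBIT = £3,568,575.20 − £2,165,800 = £1,402,775.20.
So DOL = total CM / EBIT = £3,568,575.20 / £1,402,775.20 = 2.5439.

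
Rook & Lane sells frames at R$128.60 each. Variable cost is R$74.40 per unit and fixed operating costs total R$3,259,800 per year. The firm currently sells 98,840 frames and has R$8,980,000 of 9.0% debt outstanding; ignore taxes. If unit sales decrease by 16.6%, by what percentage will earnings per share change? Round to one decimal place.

Contribution at this volume is 98,840 × R$54.20 = R$5,357,128.00.
Operating income = contribution − fixed costs = R$5,357,128.00 − R$3,259,800 = R$2,097,328.00.
Interest = R$808,200.00, so EBIT − I = R$1,289,128.00.
Degree of combined leverage = contribution ÷ (EBIT − I) = R$5,357,128.00 ÷ R$1,289,128.00 = 4.1556.
EPS therefore changes by 4.1556 × (-16.6%) = -69.0%.

-69.0%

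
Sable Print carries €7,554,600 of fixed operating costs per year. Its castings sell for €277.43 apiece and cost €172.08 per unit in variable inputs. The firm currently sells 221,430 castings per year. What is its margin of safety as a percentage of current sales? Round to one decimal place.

67.6%

Unit CM = price − variable cost = €277.43 − €172.08 = €105.35. Break-even units = €7,554,600 ÷ €105.35 = 71,709.54; break-even revenue = 71,709.54 × €277.43 = €19,894,377.58.
Actual sales revenue = 221,430 × €277.43 = €61,431,324.90.
Margin of safety = (€61,431,324.90 − €19,894,377.58) ÷ €61,431,324.90 = 67.6%.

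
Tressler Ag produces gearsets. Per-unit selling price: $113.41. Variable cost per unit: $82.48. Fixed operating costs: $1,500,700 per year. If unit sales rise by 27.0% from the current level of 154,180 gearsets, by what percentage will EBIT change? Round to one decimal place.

Total contribution margin = 154,180 × $30.93 = $4,768,787.40.
EBIT = $4,768,787.40 − $1,500,700 = $3,268,087.40.
DOL = contribution ÷ EBIT = $4,768,787.40 ÷ $3,268,087.40 = 1.4592.
So EBIT moves 1.4592 × (+27.0%) = +39.4%.

+39.4%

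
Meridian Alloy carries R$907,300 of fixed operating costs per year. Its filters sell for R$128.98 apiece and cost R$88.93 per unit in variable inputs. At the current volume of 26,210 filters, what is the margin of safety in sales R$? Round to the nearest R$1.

R$458,629

Contribution margin per unit = R$128.98 − R$88.93 = R$40.05. Break-even units = R$907,300 ÷ R$40.05 = 22,654.18; break-even revenue = 22,654.18 × R$128.98 = R$2,921,936.43.
Actual sales revenue = 26,210 × R$128.98 = R$3,380,565.80.
Margin of safety = R$3,380,565.80 − R$2,921,936.43 = R$458,629.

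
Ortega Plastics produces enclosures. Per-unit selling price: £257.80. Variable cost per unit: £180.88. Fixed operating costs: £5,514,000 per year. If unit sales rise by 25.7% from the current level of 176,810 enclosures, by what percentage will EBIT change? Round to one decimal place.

Total contribution margin = 176,810 × £76.92 = £13,600,225.20.
Subtracting fixed costs: EBIT = £13,600,225.20 − £5,514,000 = £8,086,225.20.
So DOL = total CM / EBIT = £13,600,225.20 / £8,086,225.20 = 1.6819.
%ΔEBIT = DOL × %ΔSales = 1.6819 × +25.7% = +43.2%.

+43.2%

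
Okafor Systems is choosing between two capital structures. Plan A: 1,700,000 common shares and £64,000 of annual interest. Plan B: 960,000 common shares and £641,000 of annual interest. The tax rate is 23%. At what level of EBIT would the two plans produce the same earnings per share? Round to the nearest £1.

£1,389,541

At indifference, (EBIT − 64,000)(1 − t)/1,700,000 = (EBIT − 641,000)(1 − t)/960,000.
Cancelling (1 − t) and cross-multiplying: 960,000·(EBIT − 64,000) = 1,700,000·(EBIT − 641,000).
EBIT × (1,700,000 − 960,000) = 641,000 × 1,700,000 − 64,000 × 960,000 = 1,028,260,000,000, so EBIT = 1,028,260,000,000 ÷ 740,000 = 1,389,540.54.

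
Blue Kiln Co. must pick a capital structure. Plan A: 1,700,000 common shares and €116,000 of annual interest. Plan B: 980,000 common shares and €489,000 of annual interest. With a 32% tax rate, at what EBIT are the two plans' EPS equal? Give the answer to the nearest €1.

€996,694

Set EPS_A = EPS_B: (EBIT − €116,000)(1 − 0.32) ÷ 1,700,000 = (EBIT − €489,000)(1 − 0.32) ÷ 980,000.
The (1 − t) factor cancels: (EBIT − 116,000) × 980,000 = (EBIT − 489,000) × 1,700,000.
Solving, EBIT = (489,000·1,700,000 − 116,000·980,000) / (1,700,000 − 980,000) = 717,620,000,000 / 720,000 = 996,694.44.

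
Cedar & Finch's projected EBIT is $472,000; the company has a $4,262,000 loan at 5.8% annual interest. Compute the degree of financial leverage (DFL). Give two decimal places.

2.10

Annual interest charges come to $247,196.00.
DFL = EBIT ÷ (EBIT − I) = $472,000 ÷ ($472,000 − $247,196.00) = $472,000 ÷ $224,804.00 = 2.0996.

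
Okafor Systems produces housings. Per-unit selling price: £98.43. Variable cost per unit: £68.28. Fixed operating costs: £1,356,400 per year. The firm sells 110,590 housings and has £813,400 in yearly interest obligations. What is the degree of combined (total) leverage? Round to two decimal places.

Total contribution margin = 110,590 × £30.15 = £3,334,288.50.
EBIT = £3,334,288.50 − £1,356,400 = £1,977,888.50. Interest = £813,400.00, so EBIT − I = £1,164,488.50.
DCL = contribution ÷ (EBIT − I) = £3,334,288.50 ÷ £1,164,488.50 = 2.8633.

2.86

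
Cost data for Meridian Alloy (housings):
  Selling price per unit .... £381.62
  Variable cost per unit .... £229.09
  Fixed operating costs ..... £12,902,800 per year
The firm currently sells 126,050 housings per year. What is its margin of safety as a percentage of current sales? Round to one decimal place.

Contribution margin per unit = £381.62 − £229.09 = £152.53. Break-even units = £12,902,800 ÷ £152.53 = 84,591.88; break-even revenue = 84,591.88 × £381.62 = £32,281,954.61.
Actual sales revenue = 126,050 × £381.62 = £48,103,201.00.
Margin of safety = (£48,103,201.00 − £32,281,954.61) ÷ £48,103,201.00 = 32.9%.

32.9%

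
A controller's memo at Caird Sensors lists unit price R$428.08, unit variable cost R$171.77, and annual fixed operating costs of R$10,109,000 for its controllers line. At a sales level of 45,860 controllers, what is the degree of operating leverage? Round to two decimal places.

7.14

Total contribution margin = 45,860 × R$256.31 = R$11,754,376.60.
Operating income = contribution − fixed costs = R$11,754,376.60 − R$10,109,000 = R$1,645,376.60.
DOL = contribution ÷ EBIT = R$11,754,376.60 ÷ R$1,645,376.60 = 7.1439.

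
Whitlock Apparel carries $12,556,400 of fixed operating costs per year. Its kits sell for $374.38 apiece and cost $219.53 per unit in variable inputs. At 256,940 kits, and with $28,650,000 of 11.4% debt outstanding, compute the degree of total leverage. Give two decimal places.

Total contribution margin = 256,940 × $154.85 = $39,787,159.00.
Operating income = contribution − fixed costs = $39,787,159.00 − $12,556,400 = $27,230,759.00. Interest = $3,266,100.00, so EBIT − I = $23,964,659.00.
DCL = contribution ÷ (EBIT − I) = $39,787,159.00 ÷ $23,964,659.00 = 1.6602.

1.66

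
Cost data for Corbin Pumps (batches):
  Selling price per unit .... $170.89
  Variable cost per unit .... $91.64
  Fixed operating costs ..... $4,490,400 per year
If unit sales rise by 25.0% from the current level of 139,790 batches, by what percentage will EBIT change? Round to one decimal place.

Total contribution margin = 139,790 × $79.25 = $11,078,357.50.
Subtracting fixed costs: EBIT = $11,078,357.50 − $4,490,400 = $6,587,957.50.
So DOL = total CM / EBIT = $11,078,357.50 / $6,587,957.50 = 1.6816.
Operating income changes by 1.6816 × +25.0% = +42.0%.

+42.0%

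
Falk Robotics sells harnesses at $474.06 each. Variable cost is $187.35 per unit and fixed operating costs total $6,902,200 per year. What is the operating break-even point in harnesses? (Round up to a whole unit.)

24,074 harnesses

Each unit contributes $474.06 − $187.35 = $286.71.
Units to break even: $6,902,200 ÷ $286.71 = 24,073.80, rounded up to 24,074.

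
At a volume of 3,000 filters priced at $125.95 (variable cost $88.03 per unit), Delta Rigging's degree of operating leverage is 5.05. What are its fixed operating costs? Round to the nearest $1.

At 3,000 units, contribution = 3,000 × $37.92 = $113,760.00.
Since DOL = CM ÷ EBIT, EBIT = $113,760.00 ÷ 5.05 = $22,526.73.
Fixed costs = CM − EBIT = $113,760.00 − $22,526.73 = $91,233.

$91,233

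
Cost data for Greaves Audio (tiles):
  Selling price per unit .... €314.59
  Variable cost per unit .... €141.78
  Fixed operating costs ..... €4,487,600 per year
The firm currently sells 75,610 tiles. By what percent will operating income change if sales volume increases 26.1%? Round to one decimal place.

+39.8%

Contribution at this volume is 75,610 × €172.81 = €13,066,164.10.
Subtracting fixed costs: EBIT = €13,066,164.10 − €4,487,600 = €8,578,564.10.
Degree of operating leverage = €13,066,164.10 / €8,578,564.10 = 1.5231.
Operating income changes by 1.5231 × +26.1% = +39.8%.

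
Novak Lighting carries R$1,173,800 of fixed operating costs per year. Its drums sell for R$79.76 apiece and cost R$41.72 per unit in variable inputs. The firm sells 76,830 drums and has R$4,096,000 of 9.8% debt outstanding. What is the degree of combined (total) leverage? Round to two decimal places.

2.17

Contribution at this volume is 76,830 × R$38.04 = R$2,922,613.20.
Operating income = contribution − fixed costs = R$2,922,613.20 − R$1,173,800 = R$1,748,813.20. Interest = R$401,408.00.
DOL = R$2,922,613.20 ÷ R$1,748,813.20 = 1.6712; DFL = R$1,748,813.20 ÷ R$1,347,405.20 = 1.2979.
Combined leverage = 1.6712 × 1.2979 = 2.1691.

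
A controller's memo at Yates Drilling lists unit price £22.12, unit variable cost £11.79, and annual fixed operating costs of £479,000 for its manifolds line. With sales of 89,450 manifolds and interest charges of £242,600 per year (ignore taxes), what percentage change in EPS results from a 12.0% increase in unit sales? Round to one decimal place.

+54.8%

Contribution at this volume is 89,450 × £10.33 = £924,018.50.
Subtracting fixed costs: EBIT = £924,018.50 − £479,000 = £445,018.50.
Interest = £242,600.00, so EBIT − I = £202,418.50.
DCL = total CM / (EBIT − I) = £924,018.50 / £202,418.50 = 4.5649.
%ΔEPS = DCL × %ΔSales = 4.5649 × +12.0% = +54.8%.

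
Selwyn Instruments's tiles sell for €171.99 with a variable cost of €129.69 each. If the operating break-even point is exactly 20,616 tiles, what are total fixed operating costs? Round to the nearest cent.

Unit CM = price − variable cost = €171.99 − €129.69 = €42.30.
Fixed costs = break-even units × CM = 20,616 × €42.30 = €872,056.80.

€872,056.80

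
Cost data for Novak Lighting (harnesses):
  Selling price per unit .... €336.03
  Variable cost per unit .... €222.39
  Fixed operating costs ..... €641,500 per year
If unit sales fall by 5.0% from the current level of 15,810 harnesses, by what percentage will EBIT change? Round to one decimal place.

Contribution at this volume is 15,810 × €113.64 = €1,796,648.40.
Operating income = contribution − fixed costs = €1,796,648.40 − €641,500 = €1,155,148.40.
Degree of operating leverage = €1,796,648.40 / €1,155,148.40 = 1.5553.
Operating income changes by 1.5553 × -5.0% = -7.8%.

-7.8%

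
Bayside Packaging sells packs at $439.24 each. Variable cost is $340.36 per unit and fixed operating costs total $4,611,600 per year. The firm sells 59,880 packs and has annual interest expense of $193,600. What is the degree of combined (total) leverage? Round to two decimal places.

5.31

At 59,880 units, contribution = 59,880 × $98.88 = $5,920,934.40.
EBIT = $5,920,934.40 − $4,611,600 = $1,309,334.40. Interest = $193,600.00, so EBIT − I = $1,115,734.40.
DCL = contribution ÷ (EBIT − I) = $5,920,934.40 ÷ $1,115,734.40 = 5.3068.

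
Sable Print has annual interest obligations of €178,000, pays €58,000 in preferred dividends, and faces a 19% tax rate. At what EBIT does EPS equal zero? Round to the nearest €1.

Grossing the preferred dividend up to pre-tax terms: €58,000 / (1 − 0.19) = €71,604.94.
EPS = 0 when EBIT covers interest plus the pre-tax preferred burden: €178,000 + €71,604.94 = €249,604.94.

€249,605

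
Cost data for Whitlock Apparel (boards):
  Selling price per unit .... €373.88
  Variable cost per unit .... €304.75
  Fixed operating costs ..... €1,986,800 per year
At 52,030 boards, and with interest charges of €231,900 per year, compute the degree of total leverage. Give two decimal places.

Contribution at this volume is 52,030 × €69.13 = €3,596,833.90.
Operating income = contribution − fixed costs = €3,596,833.90 − €1,986,800 = €1,610,033.90. Interest = €231,900.00, so EBIT − I = €1,378,133.90.
DCL = contribution ÷ (EBIT − I) = €3,596,833.90 ÷ €1,378,133.90 = 2.6099.

2.61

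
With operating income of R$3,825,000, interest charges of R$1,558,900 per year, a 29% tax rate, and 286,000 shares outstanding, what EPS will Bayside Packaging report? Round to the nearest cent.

R$5.63

Interest = R$1,558,900.00, so EBT = R$3,825,000 − R$1,558,900.00 = R$2,266,100.00.
Net income = R$2,266,100.00 × (1 − 0.29) = R$1,608,931.00.
EPS = R$1,608,931.00 ÷ 286,000 = R$5.63.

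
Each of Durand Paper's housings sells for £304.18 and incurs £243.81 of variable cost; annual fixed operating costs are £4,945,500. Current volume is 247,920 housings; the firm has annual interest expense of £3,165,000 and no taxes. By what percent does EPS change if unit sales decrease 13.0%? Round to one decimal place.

-28.4%

Contribution at this volume is 247,920 × £60.37 = £14,966,930.40.
Subtracting fixed costs: EBIT = £14,966,930.40 − £4,945,500 = £10,021,430.40.
Interest = £3,165,000.00, so EBIT − I = £6,856,430.40.
DCL = total CM / (EBIT − I) = £14,966,930.40 / £6,856,430.40 = 2.1829.
%ΔEPS = DCL × %ΔSales = 2.1829 × -13.0% = -28.4%.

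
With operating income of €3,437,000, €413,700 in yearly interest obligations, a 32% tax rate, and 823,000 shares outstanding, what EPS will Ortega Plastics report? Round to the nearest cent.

€2.50

Interest = €413,700.00, so EBT = €3,437,000 − €413,700.00 = €3,023,300.00.
After tax at 32%: net income = €3,023,300.00 × 0.68 = €2,055,844.00.
Per share: €2,055,844.00 / 823,000 shares = €2.50.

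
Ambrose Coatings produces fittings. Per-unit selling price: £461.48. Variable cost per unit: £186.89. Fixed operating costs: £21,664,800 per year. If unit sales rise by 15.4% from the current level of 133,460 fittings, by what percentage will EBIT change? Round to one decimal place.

+37.7%

At 133,460 units, contribution = 133,460 × £274.59 = £36,646,781.40.
Operating income = contribution − fixed costs = £36,646,781.40 − £21,664,800 = £14,981,981.40.
DOL = contribution ÷ EBIT = £36,646,781.40 ÷ £14,981,981.40 = 2.4461.
So EBIT moves 2.4461 × (+15.4%) = +37.7%.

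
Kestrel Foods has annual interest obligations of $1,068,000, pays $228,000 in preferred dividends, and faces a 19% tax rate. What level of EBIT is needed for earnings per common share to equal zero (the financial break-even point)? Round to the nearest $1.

Preferred dividends are paid after tax, so their pre-tax equivalent is $228,000 ÷ (1 − 0.19) = $281,481.48.
Financial break-even EBIT = interest + D_p ÷ (1 − t) = $1,068,000 + $281,481.48 = $1,349,481.48.

$1,349,481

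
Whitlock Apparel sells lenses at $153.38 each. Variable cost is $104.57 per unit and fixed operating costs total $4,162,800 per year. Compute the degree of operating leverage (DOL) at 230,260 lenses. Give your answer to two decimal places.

Total contribution margin = 230,260 × $48.81 = $11,238,990.60.
Operating income = contribution − fixed costs = $11,238,990.60 − $4,162,800 = $7,076,190.60.
So DOL = total CM / EBIT = $11,238,990.60 / $7,076,190.60 = 1.5883.

1.59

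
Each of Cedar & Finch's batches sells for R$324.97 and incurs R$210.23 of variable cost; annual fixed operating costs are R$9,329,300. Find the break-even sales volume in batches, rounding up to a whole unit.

81,309 batches

Each unit contributes R$324.97 − R$210.23 = R$114.74.
Break-even Q = R$9,329,300 / R$114.74 = 81,308.18 → 81,309 batches.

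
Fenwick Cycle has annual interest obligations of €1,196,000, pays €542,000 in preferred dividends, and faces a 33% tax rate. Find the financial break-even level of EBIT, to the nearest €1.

Preferred dividends are paid after tax, so their pre-tax equivalent is €542,000 ÷ (1 − 0.33) = €808,955.22.
EPS = 0 when EBIT covers interest plus the pre-tax preferred burden: €1,196,000 + €808,955.22 = €2,004,955.22.

€2,004,955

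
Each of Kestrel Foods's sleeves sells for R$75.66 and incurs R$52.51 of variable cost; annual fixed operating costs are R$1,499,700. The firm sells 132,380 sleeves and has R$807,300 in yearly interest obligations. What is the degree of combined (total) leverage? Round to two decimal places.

At 132,380 units, contribution = 132,380 × R$23.15 = R$3,064,597.00.
Operating income = contribution − fixed costs = R$3,064,597.00 − R$1,499,700 = R$1,564,897.00. Interest = R$807,300.00, so EBIT − I = R$757,597.00.
Degree of total leverage = total CM / (EBIT − interest) = R$3,064,597.00 / R$757,597.00 = 4.0452.

4.05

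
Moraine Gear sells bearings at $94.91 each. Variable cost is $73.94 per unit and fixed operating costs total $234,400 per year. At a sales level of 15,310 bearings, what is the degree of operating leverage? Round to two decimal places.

3.71

At 15,310 units, contribution = 15,310 × $20.97 = $321,050.70.
Operating income = contribution − fixed costs = $321,050.70 − $234,400 = $86,650.70.
Degree of operating leverage = $321,050.70 / $86,650.70 = 3.7051.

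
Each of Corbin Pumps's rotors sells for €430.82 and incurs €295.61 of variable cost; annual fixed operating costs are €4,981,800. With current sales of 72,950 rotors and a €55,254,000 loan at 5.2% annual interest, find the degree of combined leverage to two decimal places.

4.91

Contribution at this volume is 72,950 × €135.21 = €9,863,569.50.
Subtracting fixed costs: EBIT = €9,863,569.50 − €4,981,800 = €4,881,769.50. Interest = €2,873,208.00.
DOL = €9,863,569.50 ÷ €4,881,769.50 = 2.0205; DFL = €4,881,769.50 ÷ €2,008,561.50 = 2.4305.
DCL = DOL × DFL = 2.0205 × 2.4305 = 4.9108.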